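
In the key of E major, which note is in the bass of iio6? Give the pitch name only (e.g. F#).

iio in E major has root F#; the chord is F#-A-C.
The figure 6 means first inversion — the third is in the bass.

A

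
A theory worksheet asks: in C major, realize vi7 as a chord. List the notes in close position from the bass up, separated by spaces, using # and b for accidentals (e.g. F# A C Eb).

A C E G

In C major, scale degree 6 is A, and the diatonic chord built there is a minor seventh chord.
That chord is spelled A-C-E-G.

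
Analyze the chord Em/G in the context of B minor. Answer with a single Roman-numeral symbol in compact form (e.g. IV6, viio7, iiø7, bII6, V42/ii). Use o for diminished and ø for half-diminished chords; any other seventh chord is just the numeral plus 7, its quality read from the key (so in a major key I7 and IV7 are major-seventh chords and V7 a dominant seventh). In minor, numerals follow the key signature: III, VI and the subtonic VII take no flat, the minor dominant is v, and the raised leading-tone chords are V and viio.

The pitches E-G-B form a minor triad rooted on E.
E is scale degree 4 in B minor, and a minor triad on that degree is written iv.
With G in the bass the chord is in first inversion, so the figured bass is 6.

iv6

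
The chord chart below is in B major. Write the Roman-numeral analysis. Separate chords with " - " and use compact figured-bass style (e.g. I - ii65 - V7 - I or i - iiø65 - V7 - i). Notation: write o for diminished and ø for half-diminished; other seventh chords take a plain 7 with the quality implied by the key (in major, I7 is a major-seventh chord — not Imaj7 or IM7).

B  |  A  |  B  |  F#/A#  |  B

B: root B is the tonic; major triad there is I.
A is non-diatonic — bVII, a mixture chord from B minor.
B: root B is the tonic; major triad there is I.
F#/A#: major triad on F# = scale degree 5 → V6.
B: major triad on B = scale degree 1 → I.

I - bVII - I - V6 - I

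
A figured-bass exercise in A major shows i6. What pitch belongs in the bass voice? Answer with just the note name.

i in A major has root A; the chord is A-C-E.
The figure 6 means first inversion — the third is in the bass.

C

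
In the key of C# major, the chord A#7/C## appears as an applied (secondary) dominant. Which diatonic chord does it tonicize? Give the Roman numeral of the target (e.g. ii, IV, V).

The chord is a dominant seventh chord on A#.
A dominant resolves down a perfect fifth: A# → D#. In C# major, D# is scale degree 2, i.e. ii.

ii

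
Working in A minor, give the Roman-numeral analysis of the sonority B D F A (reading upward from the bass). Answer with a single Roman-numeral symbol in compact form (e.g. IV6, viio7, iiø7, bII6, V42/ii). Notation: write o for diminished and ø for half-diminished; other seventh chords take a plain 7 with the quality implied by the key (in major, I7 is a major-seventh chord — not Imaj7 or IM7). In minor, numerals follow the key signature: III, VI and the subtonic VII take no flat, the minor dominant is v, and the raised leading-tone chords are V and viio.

iiø7

The pitches B-D-F-A form a half-diminished seventh chord rooted on B.
B is scale degree 2 in A minor, and a half-diminished seventh chord on that degree is written iiø7.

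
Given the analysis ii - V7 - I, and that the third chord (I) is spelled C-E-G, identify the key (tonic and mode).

C major

The chord C is a major triad rooted on C; its label is I.
If C is scale degree 1 and the mode makes that degree carry a major triad, the tonic is C and the mode is major.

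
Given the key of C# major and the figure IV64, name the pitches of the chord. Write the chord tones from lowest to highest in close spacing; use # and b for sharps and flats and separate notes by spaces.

C# F# A#

In C# major, the subdominant is F#, and the diatonic chord built there is a major triad.
That chord is spelled F#-A#-C#.
The figured bass 64 indicates second inversion, placing the fifth (C#) in the bass: C#-F#-A#.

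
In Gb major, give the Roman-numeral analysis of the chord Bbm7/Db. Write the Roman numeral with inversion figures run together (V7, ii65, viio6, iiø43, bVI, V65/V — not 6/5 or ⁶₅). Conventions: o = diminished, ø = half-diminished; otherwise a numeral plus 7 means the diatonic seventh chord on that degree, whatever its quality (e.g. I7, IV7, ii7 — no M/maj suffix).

iii65

The pitches Bb-Db-F-Ab form a minor seventh chord rooted on Bb.
In Gb major, Bb is the mediant; the diatonic minor seventh chord there is iii7.
With Db in the bass the chord is in first inversion, so the figured bass is 65.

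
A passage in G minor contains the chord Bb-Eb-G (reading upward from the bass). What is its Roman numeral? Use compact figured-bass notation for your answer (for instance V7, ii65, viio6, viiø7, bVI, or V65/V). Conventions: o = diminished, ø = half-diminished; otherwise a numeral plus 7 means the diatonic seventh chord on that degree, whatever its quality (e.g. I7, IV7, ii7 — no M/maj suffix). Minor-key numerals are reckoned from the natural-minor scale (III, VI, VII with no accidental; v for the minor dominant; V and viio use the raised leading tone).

VI64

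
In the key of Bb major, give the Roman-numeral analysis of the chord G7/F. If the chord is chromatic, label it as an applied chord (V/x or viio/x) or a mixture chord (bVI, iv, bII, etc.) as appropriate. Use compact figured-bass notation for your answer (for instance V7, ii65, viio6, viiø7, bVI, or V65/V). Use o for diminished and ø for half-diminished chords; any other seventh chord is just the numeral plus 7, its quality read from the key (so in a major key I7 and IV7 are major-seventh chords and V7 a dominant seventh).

V42/ii

The pitches G-B-D-F form a dominant seventh chord rooted on G.
G is not a diatonic chord root with this quality in Bb major, but it lies a perfect fifth above C (ii), so the chord functions as an applied dominant of ii.
With F in the bass the chord is in third inversion, so the figured bass is 42.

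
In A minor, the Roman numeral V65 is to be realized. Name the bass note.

G#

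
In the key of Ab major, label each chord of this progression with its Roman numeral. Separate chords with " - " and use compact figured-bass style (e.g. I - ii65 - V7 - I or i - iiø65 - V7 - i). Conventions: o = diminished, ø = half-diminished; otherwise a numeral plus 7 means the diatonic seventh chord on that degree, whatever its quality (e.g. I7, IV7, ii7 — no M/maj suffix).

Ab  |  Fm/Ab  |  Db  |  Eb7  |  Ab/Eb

Ab: root Ab is the tonic; major triad there is I.
Fm/Ab: root F is the submediant; minor triad there is vi6.
Db has root Db, degree 4 in Ab major, so IV.
Eb7: root Eb is the dominant; dominant seventh chord there is V7.
Ab/Eb: root Ab is the tonic; major triad there is I64.

I - vi6 - IV - V7 - I64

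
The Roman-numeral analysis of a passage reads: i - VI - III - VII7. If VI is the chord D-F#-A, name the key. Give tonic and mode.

VI is given as D-F#-A — a major triad with root D.
If D is scale degree 6 and the mode makes that degree carry a major triad, the tonic is F# and the mode is minor.

F# minor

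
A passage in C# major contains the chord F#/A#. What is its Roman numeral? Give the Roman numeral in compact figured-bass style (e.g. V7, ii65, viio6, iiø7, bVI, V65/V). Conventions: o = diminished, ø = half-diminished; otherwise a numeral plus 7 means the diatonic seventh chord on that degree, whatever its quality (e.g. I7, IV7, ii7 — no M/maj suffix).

IV6

Stacked in thirds the chord is F#-A#-C#: a major triad on F#.
F# is scale degree 4 in C# major, and a major triad on that degree is written IV.
With A# in the bass the chord is in first inversion, so the figured bass is 6.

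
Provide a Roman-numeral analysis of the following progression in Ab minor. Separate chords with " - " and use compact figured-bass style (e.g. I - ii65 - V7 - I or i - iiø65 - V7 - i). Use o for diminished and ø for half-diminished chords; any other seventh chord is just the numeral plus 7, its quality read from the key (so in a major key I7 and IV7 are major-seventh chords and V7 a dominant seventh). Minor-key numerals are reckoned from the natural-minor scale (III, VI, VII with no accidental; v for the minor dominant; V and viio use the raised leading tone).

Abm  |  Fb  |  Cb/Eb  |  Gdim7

i - VI - III6 - viio7

Abm has root Ab, degree 1 in Ab minor, so i.
Fb has root Fb, degree 6 in Ab minor, so VI.
Cb/Eb: root Cb is the mediant; major triad there is III6.
Gdim7: fully diminished seventh chord on G = scale degree 7 → viio7.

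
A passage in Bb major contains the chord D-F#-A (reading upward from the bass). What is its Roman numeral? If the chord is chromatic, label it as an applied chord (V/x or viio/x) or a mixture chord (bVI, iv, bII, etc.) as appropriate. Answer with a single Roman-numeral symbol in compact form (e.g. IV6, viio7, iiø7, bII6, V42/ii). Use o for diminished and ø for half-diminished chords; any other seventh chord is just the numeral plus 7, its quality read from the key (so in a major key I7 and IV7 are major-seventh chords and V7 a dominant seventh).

V/vi

The pitches D-F#-A form a major triad rooted on D.
D is not a diatonic chord root with this quality in Bb major, but it lies a perfect fifth above G (vi), so the chord functions as an applied dominant of vi.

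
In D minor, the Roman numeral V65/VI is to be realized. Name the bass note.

The applied chord V65/VI is rooted on F: F-A-C-Eb.
The figure 65 means first inversion — the third is in the bass.

A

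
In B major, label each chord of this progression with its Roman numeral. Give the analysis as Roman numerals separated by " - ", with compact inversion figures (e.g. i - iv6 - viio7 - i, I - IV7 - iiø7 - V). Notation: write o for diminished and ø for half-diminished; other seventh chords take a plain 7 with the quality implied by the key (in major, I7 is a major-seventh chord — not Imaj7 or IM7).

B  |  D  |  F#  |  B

I - bIII - V - I

B: root B is the tonic; major triad there is I.
D: D with this quality isn't in the key; it's bIII, borrowed from the parallel minor.
F#: major triad on F# = scale degree 5 → V.
B has root B, degree 1 in B major, so I.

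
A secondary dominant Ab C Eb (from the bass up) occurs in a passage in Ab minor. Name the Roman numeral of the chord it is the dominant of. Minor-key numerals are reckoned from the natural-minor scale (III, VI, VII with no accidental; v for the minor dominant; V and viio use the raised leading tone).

The chord is a major triad on Ab.
A dominant resolves down a perfect fifth: Ab → Db. In Ab minor, Db is scale degree 4, i.e. iv.

iv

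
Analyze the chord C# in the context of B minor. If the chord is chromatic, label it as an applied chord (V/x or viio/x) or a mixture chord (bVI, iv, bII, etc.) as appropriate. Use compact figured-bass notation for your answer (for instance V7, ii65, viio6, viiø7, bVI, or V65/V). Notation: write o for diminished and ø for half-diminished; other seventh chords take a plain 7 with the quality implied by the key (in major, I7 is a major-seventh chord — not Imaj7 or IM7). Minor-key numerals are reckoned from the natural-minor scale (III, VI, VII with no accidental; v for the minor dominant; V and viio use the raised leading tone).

V/V

Stacked in thirds the chord is C#-E#-G#: a major triad on C#.
C# is not a diatonic chord root with this quality in B minor, but it lies a perfect fifth above F# (V), so the chord functions as an applied dominant of V.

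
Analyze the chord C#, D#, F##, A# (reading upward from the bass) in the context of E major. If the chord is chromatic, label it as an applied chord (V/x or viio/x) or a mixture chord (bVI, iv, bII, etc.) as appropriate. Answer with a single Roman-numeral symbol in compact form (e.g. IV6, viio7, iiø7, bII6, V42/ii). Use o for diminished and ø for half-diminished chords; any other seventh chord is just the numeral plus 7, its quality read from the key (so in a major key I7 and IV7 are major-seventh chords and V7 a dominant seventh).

Stacked in thirds the chord is D#-F##-A#-C#: a dominant seventh chord on D#.
D# is not a diatonic chord root with this quality in E major, but it lies a perfect fifth above G# (iii), so the chord functions as an applied dominant of iii.
With C# in the bass the chord is in third inversion, so the figured bass is 42.

V42/iii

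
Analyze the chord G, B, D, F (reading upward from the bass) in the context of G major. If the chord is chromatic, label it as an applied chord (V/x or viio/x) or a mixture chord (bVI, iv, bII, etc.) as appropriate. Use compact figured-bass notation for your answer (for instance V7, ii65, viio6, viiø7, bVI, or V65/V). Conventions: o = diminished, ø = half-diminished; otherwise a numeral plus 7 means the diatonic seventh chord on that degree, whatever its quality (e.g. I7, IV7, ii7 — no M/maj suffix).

Stacked in thirds the chord is G-B-D-F: a dominant seventh chord on G.
G is not a diatonic chord root with this quality in G major, but it lies a perfect fifth above C (IV), so the chord functions as an applied dominant of IV.

V7/IV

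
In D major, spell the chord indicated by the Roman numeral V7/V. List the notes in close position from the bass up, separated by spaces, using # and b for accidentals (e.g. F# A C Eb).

E G# B D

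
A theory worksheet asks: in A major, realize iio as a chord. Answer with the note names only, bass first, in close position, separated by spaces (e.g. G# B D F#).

iio is the diminished supertonic triad, borrowed from the parallel minor. In A major that root is B.
So the chord is B-D-F.

B D F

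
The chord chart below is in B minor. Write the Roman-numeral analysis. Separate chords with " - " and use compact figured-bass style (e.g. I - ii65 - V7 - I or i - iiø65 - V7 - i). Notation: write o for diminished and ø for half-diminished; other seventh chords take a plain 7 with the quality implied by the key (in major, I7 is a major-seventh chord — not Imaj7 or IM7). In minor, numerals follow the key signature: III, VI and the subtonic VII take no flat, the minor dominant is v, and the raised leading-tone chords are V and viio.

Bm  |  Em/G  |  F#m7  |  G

Bm: minor triad on B = scale degree 1 → i.
Em/G has root E, degree 4 in B minor, so iv6.
F#m7: root F# is the dominant; minor seventh chord there is v7.
G: major triad on G = scale degree 6 → VI.

i - iv6 - v7 - VI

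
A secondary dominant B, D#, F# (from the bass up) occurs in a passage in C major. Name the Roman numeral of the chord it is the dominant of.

The chord is a major triad on B.
A dominant resolves down a perfect fifth: B → E. In C major, E is scale degree 3, i.e. iii.

iii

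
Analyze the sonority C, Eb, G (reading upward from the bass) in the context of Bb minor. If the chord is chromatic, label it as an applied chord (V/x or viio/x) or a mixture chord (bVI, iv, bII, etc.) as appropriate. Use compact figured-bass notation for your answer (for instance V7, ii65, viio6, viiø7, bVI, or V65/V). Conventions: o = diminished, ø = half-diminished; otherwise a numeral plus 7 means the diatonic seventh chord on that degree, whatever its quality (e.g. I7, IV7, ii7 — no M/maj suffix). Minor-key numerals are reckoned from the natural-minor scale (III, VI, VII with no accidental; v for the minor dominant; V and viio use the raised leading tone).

Stacked in thirds the chord is C-Eb-G: a minor triad on C.
C is the second degree of Bb minor. This is the minor supertonic, borrowed from the parallel major (the Dorian ii).

ii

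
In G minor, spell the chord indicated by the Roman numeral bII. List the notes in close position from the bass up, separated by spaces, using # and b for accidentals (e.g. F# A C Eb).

Ab C Eb

Scale degree 2 in G minor is A; lowering it a half step gives Ab. bII is the Neapolitan chord — a major triad on the lowered second degree.
So the chord is Ab-C-Eb, a major triad.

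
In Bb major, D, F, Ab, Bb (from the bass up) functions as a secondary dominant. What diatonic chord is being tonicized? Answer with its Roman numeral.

IV

The chord is a dominant seventh chord on Bb.
A dominant resolves down a perfect fifth: Bb → Eb. In Bb major, Eb is scale degree 4, i.e. IV.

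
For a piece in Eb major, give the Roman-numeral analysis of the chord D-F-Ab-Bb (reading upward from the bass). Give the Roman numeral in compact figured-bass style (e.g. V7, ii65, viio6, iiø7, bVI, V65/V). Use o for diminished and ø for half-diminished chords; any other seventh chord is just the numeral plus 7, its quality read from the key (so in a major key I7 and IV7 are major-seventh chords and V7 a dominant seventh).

V65

The pitches Bb-D-F-Ab form a dominant seventh chord rooted on Bb.
Bb is scale degree 5 in Eb major, and a dominant seventh chord on that degree is written V7.
With D in the bass the chord is in first inversion, so the figured bass is 65.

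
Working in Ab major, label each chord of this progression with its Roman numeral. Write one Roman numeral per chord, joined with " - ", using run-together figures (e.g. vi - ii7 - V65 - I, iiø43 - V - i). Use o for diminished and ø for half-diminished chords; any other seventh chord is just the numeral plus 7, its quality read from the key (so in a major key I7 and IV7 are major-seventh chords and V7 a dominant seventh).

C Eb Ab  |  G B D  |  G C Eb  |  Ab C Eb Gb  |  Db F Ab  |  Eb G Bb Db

C-Eb-Ab has root Ab, degree 1 in Ab major, so I6.
G-B-D: a major triad on G, the applied dominant of iii → V/iii.
G-C-Eb: minor triad on C = scale degree 3 → iii64.
Ab-C-Eb-Gb: a dominant seventh chord on Ab, the applied dominant of IV → V7/IV.
Db-F-Ab: major triad on Db = scale degree 4 → IV.
Eb-G-Bb-Db: root Eb is the dominant; dominant seventh chord there is V7.

I6 - V/iii - iii64 - V7/IV - IV - V7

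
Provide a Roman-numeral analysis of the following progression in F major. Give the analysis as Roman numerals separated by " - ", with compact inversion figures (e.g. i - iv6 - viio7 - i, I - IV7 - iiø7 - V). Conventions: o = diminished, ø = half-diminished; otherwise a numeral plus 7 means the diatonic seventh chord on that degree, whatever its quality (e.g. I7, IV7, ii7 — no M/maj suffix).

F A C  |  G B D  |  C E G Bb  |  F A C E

I - V/V - V7 - I7

F-A-C: major triad on F = scale degree 1 → I.
G-B-D: chromatic; G is V of V, so V/V.
C-E-G-Bb has root C, degree 5 in F major, so V7.
F-A-C-E: root F is the tonic; major seventh chord there is I7.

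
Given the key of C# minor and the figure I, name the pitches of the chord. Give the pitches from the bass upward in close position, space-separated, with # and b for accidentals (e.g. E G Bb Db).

I is the major tonic (Picardy third), borrowed from the parallel major. In C# minor that root is C#.
So the chord is C#-E#-G#, a major triad.

C# E# G#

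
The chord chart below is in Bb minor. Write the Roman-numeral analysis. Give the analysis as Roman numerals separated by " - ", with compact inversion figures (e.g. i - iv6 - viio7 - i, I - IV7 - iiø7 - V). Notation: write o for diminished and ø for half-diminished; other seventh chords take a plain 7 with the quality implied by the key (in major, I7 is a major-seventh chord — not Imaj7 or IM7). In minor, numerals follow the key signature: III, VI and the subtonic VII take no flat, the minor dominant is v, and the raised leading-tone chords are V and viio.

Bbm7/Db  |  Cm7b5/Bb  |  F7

Bbm7/Db has root Bb, degree 1 in Bb minor, so i65.
Cm7b5/Bb has root C, degree 2 in Bb minor, so iiø42.
F7: root F is the dominant; dominant seventh chord there is V7.

i65 - iiø42 - V7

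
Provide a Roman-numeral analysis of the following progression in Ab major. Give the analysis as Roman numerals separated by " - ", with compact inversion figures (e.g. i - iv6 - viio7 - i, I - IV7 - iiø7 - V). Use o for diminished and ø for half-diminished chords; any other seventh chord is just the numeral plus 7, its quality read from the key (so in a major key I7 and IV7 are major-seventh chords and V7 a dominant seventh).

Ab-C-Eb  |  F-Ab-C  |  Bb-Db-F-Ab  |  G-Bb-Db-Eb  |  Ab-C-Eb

I - vi - ii7 - V65 - I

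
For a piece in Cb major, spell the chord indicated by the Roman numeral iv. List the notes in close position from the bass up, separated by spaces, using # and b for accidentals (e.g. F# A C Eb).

Fb Abb Cb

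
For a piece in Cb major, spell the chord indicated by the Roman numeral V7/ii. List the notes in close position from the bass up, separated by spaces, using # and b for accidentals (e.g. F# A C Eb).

The slash means an applied dominant: we want the dominant of ii. In Cb major, ii is Db minor, and its dominant is built on Ab.
Building a dominant seventh chord on Ab gives Ab-C-Eb-Gb.

Ab C Eb Gb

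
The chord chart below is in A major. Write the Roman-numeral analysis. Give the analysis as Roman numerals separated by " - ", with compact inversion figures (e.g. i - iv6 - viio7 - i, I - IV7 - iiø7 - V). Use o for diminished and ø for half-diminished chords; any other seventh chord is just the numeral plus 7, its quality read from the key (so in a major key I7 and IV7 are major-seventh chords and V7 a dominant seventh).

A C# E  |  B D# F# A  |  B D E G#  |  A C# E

A-C#-E has root A, degree 1 in A major, so I.
B-D#-F#-A: chromatic; B is V of V, so V7/V.
B-D-E-G# has root E, degree 5 in A major, so V43.
A-C#-E has root A, degree 1 in A major, so I.

I - V7/V - V43 - I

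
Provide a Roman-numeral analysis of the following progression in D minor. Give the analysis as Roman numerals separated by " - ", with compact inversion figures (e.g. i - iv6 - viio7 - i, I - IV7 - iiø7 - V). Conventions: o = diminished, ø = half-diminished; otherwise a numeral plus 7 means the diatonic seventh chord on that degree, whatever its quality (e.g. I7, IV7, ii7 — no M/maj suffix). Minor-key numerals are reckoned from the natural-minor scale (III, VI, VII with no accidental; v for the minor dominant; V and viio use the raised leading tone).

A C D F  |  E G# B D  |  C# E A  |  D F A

i43 - V7/V - V6 - i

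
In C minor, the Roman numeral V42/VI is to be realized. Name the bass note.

Db

The applied chord V42/VI is rooted on Eb: Eb-G-Bb-Db.
The figure 42 means third inversion — the seventh is in the bass.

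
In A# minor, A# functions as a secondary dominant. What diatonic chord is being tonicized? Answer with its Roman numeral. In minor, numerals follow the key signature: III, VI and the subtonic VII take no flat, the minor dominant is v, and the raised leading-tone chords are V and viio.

iv

The chord is a major triad on A#.
A dominant resolves down a perfect fifth: A# → D#. In A# minor, D# is scale degree 4, i.e. iv.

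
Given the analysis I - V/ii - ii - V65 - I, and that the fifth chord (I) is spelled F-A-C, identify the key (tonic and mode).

I is given as F-A-C — a major triad with root F.
If F is scale degree 1 and the mode makes that degree carry a major triad, the tonic is F and the mode is major.

F major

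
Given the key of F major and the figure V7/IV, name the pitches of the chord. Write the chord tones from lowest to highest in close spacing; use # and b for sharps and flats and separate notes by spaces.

F A C Eb

The slash means an applied dominant: we want the dominant of IV. In F major, IV is Bb major, and its dominant is built on F.
Building a dominant seventh chord on F gives F-A-C-Eb.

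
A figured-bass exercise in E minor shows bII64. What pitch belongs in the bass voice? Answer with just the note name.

C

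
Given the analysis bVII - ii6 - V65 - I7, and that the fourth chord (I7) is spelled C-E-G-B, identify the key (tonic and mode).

C major

I7 is given as C-E-G-B — a major seventh chord with root C.
If C is scale degree 1 and the mode makes that degree carry a major seventh chord, the tonic is C and the mode is major.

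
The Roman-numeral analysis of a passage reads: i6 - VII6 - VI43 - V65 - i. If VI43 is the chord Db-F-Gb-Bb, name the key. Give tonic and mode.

Bb minor

The chord Gbmaj7/Db is a major seventh chord rooted on Gb; its label is VI43.
VI43 on Gb implies Gb is the submediant; that puts the tonic at Bb, and the uppercase numeral fits minor mode.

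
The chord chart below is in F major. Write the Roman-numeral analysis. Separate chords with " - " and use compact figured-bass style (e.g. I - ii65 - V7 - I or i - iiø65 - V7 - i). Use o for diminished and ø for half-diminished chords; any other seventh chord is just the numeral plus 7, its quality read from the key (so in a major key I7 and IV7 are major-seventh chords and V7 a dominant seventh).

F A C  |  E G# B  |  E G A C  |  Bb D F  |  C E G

I - V/iii - iii43 - IV - V

F-A-C: root F is the tonic; major triad there is I.
E-G#-B: a major triad on E, the applied dominant of iii → V/iii.
E-G-A-C: root A is the mediant; minor seventh chord there is iii43.
Bb-D-F: root Bb is the subdominant; major triad there is IV.
C-E-G: major triad on C = scale degree 5 → V.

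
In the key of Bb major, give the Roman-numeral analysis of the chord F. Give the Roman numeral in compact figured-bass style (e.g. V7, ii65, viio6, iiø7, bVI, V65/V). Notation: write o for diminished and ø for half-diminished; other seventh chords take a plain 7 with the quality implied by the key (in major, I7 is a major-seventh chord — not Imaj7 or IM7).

Stacked in thirds the chord is F-A-C: a major triad on F.
In Bb major, F is the dominant; the diatonic major triad there is V.

V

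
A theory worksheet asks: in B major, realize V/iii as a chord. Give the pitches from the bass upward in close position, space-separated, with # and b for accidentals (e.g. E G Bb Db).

A# C## E#

V/iii is a secondary dominant — the dominant triad of iii. iii in B major is D#, so the applied chord's root is A#, a perfect fifth above.
Building a major triad on A# gives A#-C##-E#.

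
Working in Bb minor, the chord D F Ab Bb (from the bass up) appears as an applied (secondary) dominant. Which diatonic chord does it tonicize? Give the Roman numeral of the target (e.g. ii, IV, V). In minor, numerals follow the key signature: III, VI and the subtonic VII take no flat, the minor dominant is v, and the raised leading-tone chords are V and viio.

The chord is a dominant seventh chord on Bb.
A dominant resolves down a perfect fifth: Bb → Eb. In Bb minor, Eb is scale degree 4, i.e. iv.

iv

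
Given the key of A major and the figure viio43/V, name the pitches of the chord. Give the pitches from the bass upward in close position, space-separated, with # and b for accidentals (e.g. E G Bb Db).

A C D# F#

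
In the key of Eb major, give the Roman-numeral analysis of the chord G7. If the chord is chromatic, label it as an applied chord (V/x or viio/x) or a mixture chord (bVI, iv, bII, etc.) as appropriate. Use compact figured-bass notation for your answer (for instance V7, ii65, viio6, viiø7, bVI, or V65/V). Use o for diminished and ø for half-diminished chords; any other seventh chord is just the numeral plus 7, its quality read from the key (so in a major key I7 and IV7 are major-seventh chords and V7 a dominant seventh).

The pitches G-B-D-F form a dominant seventh chord rooted on G.
G is not a diatonic chord root with this quality in Eb major, but it lies a perfect fifth above C (vi), so the chord functions as an applied dominant of vi.

V7/vi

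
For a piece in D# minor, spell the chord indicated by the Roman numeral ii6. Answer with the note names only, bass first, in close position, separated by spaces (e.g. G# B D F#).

G# B# E#

ii6 is the minor supertonic, borrowed from the parallel major (the Dorian ii). In D# minor that root is E#.
So the chord is E#-G#-B#.
With the 6 figure the chord is in first inversion; from the bass G# upward in close position it reads G#-B#-E#.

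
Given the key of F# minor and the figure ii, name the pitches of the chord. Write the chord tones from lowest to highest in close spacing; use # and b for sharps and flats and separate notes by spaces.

ii is the minor supertonic, borrowed from the parallel major (the Dorian ii). In F# minor that root is G#.
So the chord is G#-B-D#, a minor triad.

G# B D#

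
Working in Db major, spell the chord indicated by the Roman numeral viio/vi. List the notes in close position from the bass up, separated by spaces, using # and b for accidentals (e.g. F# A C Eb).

The slash marks an applied leading-tone chord: viio of vi. In Db major, vi is Bb, so the leading tone to it is A, a half step below.
Building a diminished triad on A gives A-C-Eb.

A C Eb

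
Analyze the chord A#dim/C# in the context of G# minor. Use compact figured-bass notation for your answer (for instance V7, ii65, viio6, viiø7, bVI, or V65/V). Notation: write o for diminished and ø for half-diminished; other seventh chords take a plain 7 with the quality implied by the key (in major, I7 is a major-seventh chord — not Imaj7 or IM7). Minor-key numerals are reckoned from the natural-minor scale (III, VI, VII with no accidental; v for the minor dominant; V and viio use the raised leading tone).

iio6

The pitches A#-C#-E form a diminished triad rooted on A#.
In G# minor, A# is the supertonic; the diatonic diminished triad there is iio.
With C# in the bass the chord is in first inversion, so the figured bass is 6.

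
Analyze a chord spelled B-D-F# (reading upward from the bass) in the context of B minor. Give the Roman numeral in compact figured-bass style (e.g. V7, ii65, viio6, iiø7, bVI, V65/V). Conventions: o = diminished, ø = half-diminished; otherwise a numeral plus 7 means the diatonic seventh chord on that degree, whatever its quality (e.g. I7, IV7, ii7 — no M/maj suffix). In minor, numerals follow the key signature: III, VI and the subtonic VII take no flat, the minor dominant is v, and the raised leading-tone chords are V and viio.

i

The pitches B-D-F# form a minor triad rooted on B.
In B minor, B is the tonic; the diatonic minor triad there is i.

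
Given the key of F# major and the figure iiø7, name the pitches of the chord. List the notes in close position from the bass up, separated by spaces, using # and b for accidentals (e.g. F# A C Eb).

Scale degree 2 in F# major is G#; here the chord built on it is altered to a half-diminished seventh chord. iiø7 is the half-diminished supertonic seventh, borrowed from the parallel minor.
So the chord is G#-B-D-F#, a half-diminished seventh chord.

G# B D F#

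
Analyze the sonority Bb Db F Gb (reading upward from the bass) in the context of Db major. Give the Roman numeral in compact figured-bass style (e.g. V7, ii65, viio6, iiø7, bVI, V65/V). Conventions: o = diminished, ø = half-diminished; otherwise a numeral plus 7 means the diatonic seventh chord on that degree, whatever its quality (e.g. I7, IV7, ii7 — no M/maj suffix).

IV65

The pitches Gb-Bb-Db-F form a major seventh chord rooted on Gb.
In Db major, Gb is the subdominant; the diatonic major seventh chord there is IV7.
With Bb in the bass the chord is in first inversion, so the figured bass is 65.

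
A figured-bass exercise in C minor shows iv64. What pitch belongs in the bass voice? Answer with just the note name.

iv in C minor has root F; the chord is F-Ab-C.
The figure 64 means second inversion — the fifth is in the bass.

C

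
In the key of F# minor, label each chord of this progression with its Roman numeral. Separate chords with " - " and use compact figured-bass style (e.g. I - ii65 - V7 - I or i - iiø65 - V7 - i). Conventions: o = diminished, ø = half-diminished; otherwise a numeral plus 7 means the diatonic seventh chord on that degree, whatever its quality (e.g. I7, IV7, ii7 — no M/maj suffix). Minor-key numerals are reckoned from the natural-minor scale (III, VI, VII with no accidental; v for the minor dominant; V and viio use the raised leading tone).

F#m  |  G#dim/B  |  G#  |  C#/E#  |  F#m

i - iio6 - V/V - V6 - i

F#m has root F#, degree 1 in F# minor, so i.
G#dim/B has root G#, degree 2 in F# minor, so iio6.
G#: a major triad on G#, the applied dominant of V → V/V.
C#/E#: major triad on C# = scale degree 5 → V6.
F#m has root F#, degree 1 in F# minor, so i.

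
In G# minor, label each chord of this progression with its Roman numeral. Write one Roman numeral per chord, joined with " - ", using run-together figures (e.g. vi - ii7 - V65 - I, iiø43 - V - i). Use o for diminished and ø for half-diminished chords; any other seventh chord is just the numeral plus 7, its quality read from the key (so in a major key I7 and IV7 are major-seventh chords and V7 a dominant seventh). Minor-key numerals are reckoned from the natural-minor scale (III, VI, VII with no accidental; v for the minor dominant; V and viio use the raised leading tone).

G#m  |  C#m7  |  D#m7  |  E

G#m: minor triad on G# = scale degree 1 → i.
C#m7: root C# is the subdominant; minor seventh chord there is iv7.
D#m7 has root D#, degree 5 in G# minor, so v7.
E: root E is the submediant; major triad there is VI.

i - iv7 - v7 - VI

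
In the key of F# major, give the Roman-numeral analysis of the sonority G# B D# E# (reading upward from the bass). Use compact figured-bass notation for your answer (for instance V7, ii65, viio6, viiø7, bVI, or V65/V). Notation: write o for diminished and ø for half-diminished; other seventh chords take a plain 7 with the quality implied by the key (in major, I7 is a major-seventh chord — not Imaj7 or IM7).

The pitches E#-G#-B-D# form a half-diminished seventh chord rooted on E#.
E# is scale degree 7 in F# major, and a half-diminished seventh chord on that degree is written viiø7.
With G# in the bass the chord is in first inversion, so the figured bass is 65.

viiø65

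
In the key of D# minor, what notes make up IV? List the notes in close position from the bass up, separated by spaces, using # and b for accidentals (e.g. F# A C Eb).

IV is the major subdominant, borrowed from the parallel major. In D# minor that root is G#.
So the chord is G#-B#-D#.

G# B# D#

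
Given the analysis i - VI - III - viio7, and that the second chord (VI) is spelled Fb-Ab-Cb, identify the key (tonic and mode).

Ab minor

The anchor chord is a major triad on Fb, labeled VI.
Counting down 5 scale steps from Fb places the tonic on Ab; a major triad on degree 6 is diatonic only in minor.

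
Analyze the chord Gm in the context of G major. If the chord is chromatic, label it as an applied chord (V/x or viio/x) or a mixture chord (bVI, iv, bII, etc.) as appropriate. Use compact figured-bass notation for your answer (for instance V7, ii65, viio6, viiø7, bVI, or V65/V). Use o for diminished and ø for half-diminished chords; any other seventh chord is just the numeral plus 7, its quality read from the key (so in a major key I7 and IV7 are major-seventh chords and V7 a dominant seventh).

i

The pitches G-Bb-D form a minor triad rooted on G.
G is the first degree of G major. This is the minor tonic, borrowed from the parallel minor.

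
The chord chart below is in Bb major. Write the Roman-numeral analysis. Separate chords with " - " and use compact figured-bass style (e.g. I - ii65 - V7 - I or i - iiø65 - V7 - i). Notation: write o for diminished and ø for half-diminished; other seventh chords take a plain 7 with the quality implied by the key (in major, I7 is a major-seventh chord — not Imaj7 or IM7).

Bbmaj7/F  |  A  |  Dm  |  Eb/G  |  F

I43 - V/iii - iii - IV6 - V

Bbmaj7/F: major seventh chord on Bb = scale degree 1 → I43.
A: a major triad on A, the applied dominant of iii → V/iii.
Dm has root D, degree 3 in Bb major, so iii.
Eb/G: major triad on Eb = scale degree 4 → IV6.
F: major triad on F = scale degree 5 → V.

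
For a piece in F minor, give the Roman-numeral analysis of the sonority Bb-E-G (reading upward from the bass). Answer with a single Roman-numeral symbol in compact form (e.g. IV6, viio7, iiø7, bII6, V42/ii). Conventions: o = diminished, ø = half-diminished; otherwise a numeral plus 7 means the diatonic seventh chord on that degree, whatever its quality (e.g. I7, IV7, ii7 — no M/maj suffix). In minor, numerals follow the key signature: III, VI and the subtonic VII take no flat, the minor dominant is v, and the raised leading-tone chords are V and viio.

viio64

Stacked in thirds the chord is E-G-Bb: a diminished triad on E.
E is scale degree 7 in F minor, and a diminished triad on that degree is written viio.
With Bb in the bass the chord is in second inversion, so the figured bass is 64.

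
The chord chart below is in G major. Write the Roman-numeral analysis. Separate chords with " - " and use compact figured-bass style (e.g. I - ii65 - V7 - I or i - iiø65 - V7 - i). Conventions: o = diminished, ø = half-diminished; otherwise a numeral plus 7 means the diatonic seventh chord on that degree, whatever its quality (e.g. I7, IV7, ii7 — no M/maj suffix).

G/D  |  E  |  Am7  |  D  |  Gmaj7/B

I64 - V/ii - ii7 - V - I65

G/D: major triad on G = scale degree 1 → I64.
E: chromatic; E is V of ii, so V/ii.
Am7: root A is the supertonic; minor seventh chord there is ii7.
D has root D, degree 5 in G major, so V.
Gmaj7/B: major seventh chord on G = scale degree 1 → I65.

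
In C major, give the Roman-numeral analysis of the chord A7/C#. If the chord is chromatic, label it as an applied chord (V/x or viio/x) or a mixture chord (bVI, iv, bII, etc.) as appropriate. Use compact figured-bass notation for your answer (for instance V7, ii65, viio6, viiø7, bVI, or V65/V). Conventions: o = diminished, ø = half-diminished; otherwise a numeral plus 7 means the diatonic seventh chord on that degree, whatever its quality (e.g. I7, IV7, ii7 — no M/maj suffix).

Stacked in thirds the chord is A-C#-E-G: a dominant seventh chord on A.
A is not a diatonic chord root with this quality in C major, but it lies a perfect fifth above D (ii), so the chord functions as an applied dominant of ii.
With C# in the bass the chord is in first inversion, so the figured bass is 65.

V65/ii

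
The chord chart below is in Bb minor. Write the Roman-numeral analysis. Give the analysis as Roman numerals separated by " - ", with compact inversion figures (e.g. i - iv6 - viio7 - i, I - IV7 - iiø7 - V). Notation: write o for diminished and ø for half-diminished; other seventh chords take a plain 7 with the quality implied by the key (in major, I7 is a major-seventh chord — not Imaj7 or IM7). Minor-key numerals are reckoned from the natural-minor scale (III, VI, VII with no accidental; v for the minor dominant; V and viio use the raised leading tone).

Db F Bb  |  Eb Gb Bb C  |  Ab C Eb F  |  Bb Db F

Db-F-Bb has root Bb, degree 1 in Bb minor, so i6.
Eb-Gb-Bb-C: root C is the supertonic; half-diminished seventh chord there is iiø65.
Ab-C-Eb-F: root F is the dominant; minor seventh chord there is v65.
Bb-Db-F: root Bb is the tonic; minor triad there is i.

i6 - iiø65 - v65 - i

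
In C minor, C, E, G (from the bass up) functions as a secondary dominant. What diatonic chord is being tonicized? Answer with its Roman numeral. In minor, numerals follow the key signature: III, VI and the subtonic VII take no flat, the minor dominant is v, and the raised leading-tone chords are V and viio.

iv

The chord is a major triad on C.
A dominant resolves down a perfect fifth: C → F. In C minor, F is scale degree 4, i.e. iv.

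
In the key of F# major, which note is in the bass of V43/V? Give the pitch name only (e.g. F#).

D#

The applied chord V43/V is rooted on G#: G#-B#-D#-F#.
The figure 43 means second inversion — the fifth is in the bass.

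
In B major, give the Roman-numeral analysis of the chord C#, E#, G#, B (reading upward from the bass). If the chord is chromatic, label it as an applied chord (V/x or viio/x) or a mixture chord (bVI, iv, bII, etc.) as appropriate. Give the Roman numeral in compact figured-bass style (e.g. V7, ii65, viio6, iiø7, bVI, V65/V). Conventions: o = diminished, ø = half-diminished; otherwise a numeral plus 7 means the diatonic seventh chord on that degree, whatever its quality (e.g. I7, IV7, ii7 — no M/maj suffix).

V7/V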